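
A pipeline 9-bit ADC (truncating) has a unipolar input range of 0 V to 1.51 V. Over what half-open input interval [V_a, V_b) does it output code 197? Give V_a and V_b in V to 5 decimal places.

[0.58100 V, 0.58395 V)

LSB = 1.51/2^9 = 2.949 mV.
V_a = V_low + 197·LSB = 0.580996 V; V_b = V_low + 198·LSB = 0.583945 V.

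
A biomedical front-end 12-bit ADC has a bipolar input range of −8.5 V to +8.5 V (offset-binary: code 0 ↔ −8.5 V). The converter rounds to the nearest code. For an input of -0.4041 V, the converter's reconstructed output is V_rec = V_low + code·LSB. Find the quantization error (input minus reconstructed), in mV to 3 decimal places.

-1.512 mV

Step size: 17 V ÷ 2^12 = 4.150 mV.
Scaled input = 1950.6357 LSBs, so code = 1951.
Reconstructed: -0.40258789 V.
Difference: -0.00151211 V → -1.512 mV.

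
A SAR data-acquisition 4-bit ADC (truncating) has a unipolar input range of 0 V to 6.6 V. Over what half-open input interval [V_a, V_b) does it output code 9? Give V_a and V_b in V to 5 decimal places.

LSB = 6.6/2^4 = 412.500 mV.
V_a = V_low + 9·LSB = 3.7125 V; V_b = V_low + 10·LSB = 4.125 V.

[3.71250 V, 4.12500 V)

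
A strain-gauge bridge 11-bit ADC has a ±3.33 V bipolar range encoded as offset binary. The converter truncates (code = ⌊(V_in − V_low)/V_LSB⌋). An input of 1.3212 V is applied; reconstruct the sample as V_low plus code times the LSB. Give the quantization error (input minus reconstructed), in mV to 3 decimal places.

0.907 mV

LSB = 6.66/2^11 = 3.252 mV.
Scaled input = 1430.2789 LSBs, so code = 1430.
V_rec = (−3.33) + 1430·0.00325195 = 1.320293 V.
Error = 1.3212 − 1.320293 = 0.000907031 V = 0.907 mV.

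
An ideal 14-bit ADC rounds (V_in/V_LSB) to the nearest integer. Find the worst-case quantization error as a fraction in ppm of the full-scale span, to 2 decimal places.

Rounding → worst-case error = ½ LSB = V_FS/2^15, so 1e+06/32768 = 30.5176 ppm of full scale.

30.52 ppm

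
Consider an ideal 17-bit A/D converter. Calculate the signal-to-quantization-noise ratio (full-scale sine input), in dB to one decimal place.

SNR ≈ 6.02·N + 1.76 dB = 6.02·17 + 1.76 = 104.10 dB.

104.1 dB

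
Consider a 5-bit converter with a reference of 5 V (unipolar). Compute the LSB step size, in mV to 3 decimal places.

156.250 mV

Full-scale span = 5 V.
LSB = 5 / 2^5 = 5 / 32 = 0.15625 V = 156.250 mV.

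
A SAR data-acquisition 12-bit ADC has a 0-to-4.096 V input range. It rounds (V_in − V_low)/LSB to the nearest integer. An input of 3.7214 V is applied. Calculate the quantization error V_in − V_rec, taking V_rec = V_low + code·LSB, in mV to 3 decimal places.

Step size: 4.096 V ÷ 2^12 = 1.000 mV.
Scaled input = 3721.4000 LSBs, so code = 3721.
Code 3721 maps back to 0 + 3721×0.001 V = 3.721 V.
Error = 3.7214 − 3.721 = 0.0004 V = 0.400 mV.

0.400 mV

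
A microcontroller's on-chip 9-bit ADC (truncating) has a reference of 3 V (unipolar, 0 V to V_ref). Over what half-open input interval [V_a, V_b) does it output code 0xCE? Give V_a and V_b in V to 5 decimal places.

LSB = 3/2^9 = 5.859 mV.
Code 0xCE = 206 decimal.
V_a = V_low + 206·LSB = 1.20703 V; V_b = V_low + 207·LSB = 1.21289 V.

[1.20703 V, 1.21289 V)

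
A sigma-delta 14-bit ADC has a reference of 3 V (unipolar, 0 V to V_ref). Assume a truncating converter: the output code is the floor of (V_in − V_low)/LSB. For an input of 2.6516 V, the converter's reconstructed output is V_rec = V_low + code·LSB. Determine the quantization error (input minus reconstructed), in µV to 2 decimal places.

LSB = 3/2^14 = 183.11 µV.
Scaled input = 14481.2715 LSBs, so code = 14481.
Reconstructed: 2.6515503 V.
Error = 2.6516 − 2.6515503 = 4.9707e-05 V = 49.71 µV.

49.71 µV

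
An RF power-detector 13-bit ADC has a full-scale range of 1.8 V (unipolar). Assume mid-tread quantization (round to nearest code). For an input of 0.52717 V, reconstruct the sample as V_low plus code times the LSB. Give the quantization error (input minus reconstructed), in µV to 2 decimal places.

45.98 µV

One LSB is 1.8 V / 8192 = 219.73 µV.
(0.52717 − 0)/0.000219727 = 2399.2092; round gives code 2399.
Reconstructed: 0.52712402 V.
V_in − V_rec = 4.59766e-05 V = 45.98 µV.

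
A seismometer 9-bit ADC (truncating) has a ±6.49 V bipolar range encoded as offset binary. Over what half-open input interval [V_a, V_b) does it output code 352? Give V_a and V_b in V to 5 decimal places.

LSB = 12.98/2^9 = 25.352 mV.
V_a = V_low + 352·LSB = 2.43375 V; V_b = V_low + 353·LSB = 2.4591 V.

[2.43375 V, 2.45910 V)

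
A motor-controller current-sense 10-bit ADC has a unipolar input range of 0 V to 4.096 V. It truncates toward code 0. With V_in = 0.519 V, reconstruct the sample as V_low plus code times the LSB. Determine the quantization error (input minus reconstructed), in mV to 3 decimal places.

LSB = 4.096/2^10 = 4.000 mV.
Scaled input = 129.7500 LSBs, so code = 129.
Reconstructed: 0.516 V.
Error = 0.519 − 0.516 = 0.003 V = 3.000 mV.

3.000 mV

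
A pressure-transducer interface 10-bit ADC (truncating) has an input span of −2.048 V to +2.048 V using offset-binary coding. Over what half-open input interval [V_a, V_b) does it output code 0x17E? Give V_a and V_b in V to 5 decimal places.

LSB = 4.096/2^10 = 4.000 mV.
Code 0x17E = 382 decimal.
V_a = V_low + 382·LSB = -0.52 V; V_b = V_low + 383·LSB = -0.516 V.

[-0.52000 V, -0.51600 V)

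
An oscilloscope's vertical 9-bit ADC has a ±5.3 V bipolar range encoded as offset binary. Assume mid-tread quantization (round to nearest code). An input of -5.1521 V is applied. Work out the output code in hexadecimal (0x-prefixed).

code 0x7 (decimal 7)

LSB = 10.6 V / 512 = 20.703 mV.
(V_in − V_low)/LSB = (-5.1521 − (−5.3)) / 0.0207031 = 7.144.
Round → code 7.
In hexadecimal (0x-prefixed): 0x7.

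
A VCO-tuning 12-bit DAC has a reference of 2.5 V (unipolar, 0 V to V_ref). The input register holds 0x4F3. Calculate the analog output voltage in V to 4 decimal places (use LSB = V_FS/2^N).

LSB = 2.5 V / 2^12 = 0.610 mV.
Code 0x4F3 = 1267 decimal.
V_out = 0 + 1267 × 0.000610352 V = 0.773315 V.

0.7733 V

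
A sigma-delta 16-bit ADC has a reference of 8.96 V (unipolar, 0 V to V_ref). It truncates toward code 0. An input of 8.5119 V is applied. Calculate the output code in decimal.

With 65536 levels over 8.96 V, one step is 136.72 µV.
(8.5119 − 0) / 0.000136719 = 62258.469 LSBs.
Floor → code 62258.

code 62258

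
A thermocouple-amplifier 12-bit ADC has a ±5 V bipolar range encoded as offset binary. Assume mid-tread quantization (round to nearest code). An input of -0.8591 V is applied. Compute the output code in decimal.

code 1696

With 4096 levels over 10 V, one step is 2.441 mV.
(-0.8591 − (−5)) / 0.00244141 = 1696.113 LSBs.
So the output code is 1696.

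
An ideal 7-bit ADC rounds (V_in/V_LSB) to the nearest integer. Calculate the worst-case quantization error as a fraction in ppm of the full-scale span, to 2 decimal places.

3906.25 ppm

Rounding → worst-case error = ½ LSB = V_FS/2^8, so 1e+06/256 = 3906.25 ppm of full scale.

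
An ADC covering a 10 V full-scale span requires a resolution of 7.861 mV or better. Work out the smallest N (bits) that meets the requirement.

11 bits

Number of steps required ≥ 10 V / 7.861 mV = 1272.10.
Need 2^N ≥ 1272.10; 2^10 = 1024, 2^11 = 2048.
Minimum N = 11.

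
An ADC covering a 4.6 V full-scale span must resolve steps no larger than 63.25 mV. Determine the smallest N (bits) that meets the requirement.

7 bits

Number of steps required ≥ 4.6 V / 63.25 mV = 72.73.
Need 2^N ≥ 72.73; 2^6 = 64, 2^7 = 128.
Minimum N = 7.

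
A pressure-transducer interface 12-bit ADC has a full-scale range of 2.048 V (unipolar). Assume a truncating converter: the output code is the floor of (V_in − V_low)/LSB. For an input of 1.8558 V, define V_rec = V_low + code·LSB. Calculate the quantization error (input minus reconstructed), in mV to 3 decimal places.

0.300 mV

Step size: 2.048 V ÷ 2^12 = 0.500 mV.
(1.8558 − 0)/0.0005 = 3711.6000; ⌊·⌋ gives code 3711.
Code 3711 maps back to 0 + 3711×0.0005 V = 1.8555 V.
Difference: 0.0003 V → 0.300 mV.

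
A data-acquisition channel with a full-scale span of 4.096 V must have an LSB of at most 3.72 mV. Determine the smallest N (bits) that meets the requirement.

11 bits

Number of steps required ≥ 4.096 V / 3.72 mV = 1101.08.
Need 2^N ≥ 1101.08; 2^10 = 1024, 2^11 = 2048.
Minimum N = 11.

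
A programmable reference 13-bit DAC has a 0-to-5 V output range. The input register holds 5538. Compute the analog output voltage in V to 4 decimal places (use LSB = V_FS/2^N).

LSB = 5 V / 2^13 = 0.610 mV.
V_out = 0 + 5538 × 0.000610352 V = 3.38013 V.

3.3801 V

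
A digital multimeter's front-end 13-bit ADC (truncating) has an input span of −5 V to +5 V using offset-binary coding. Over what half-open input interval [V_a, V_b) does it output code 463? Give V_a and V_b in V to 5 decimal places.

[-4.43481 V, -4.43359 V)

LSB = 10/2^13 = 1.221 mV.
V_a = V_low + 463·LSB = -4.43481 V; V_b = V_low + 464·LSB = -4.43359 V.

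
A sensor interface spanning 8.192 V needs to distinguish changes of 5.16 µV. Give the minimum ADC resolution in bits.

21 bits

Number of steps required ≥ 8.192 V / 5.16 µV = 1587596.90.
Need 2^N ≥ 1587596.90; 2^20 = 1048576, 2^21 = 2097152.
Minimum N = 21.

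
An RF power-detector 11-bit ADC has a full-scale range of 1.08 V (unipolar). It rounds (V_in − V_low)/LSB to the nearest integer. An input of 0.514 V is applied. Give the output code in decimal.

code 975

With 2048 levels over 1.08 V, one step is 0.527 mV.
(0.514 − 0) / 0.000527344 = 974.696 LSBs.
round(974.696) = 975.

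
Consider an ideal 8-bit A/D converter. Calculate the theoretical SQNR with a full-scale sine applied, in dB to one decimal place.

49.9 dB

SNR ≈ 6.02·N + 1.76 dB = 6.02·8 + 1.76 = 49.92 dB.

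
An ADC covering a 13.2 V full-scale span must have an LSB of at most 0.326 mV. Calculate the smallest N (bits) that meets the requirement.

16 bits

Number of steps required ≥ 13.2 V / 0.326 mV = 40490.80.
Need 2^N ≥ 40490.80; 2^15 = 32768, 2^16 = 65536.
Minimum N = 16.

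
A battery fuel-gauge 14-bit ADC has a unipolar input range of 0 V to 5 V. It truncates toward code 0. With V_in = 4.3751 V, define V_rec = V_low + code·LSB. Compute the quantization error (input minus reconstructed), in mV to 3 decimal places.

0.100 mV

LSB = 5/2^14 = 305.18 µV.
(V_in − V_low)/LSB = (4.3751 − 0)/0.000305176 = 14336.3277 → code 14336 (floor).
Reconstructed: 4.375 V.
Error = 4.3751 − 4.375 = 0.0001 V = 0.100 mV.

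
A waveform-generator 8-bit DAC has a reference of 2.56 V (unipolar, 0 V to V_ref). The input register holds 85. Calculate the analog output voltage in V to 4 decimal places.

LSB = 2.56 V / 2^8 = 10.000 mV.
V_out = 0 + 85 × 0.01 V = 0.85 V.

0.8500 V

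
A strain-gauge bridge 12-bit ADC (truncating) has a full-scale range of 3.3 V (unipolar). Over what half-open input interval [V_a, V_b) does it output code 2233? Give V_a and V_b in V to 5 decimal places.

[1.79905 V, 1.79985 V)

LSB = 3.3/2^12 = 0.806 mV.
V_a = V_low + 2233·LSB = 1.79905 V; V_b = V_low + 2234·LSB = 1.79985 V.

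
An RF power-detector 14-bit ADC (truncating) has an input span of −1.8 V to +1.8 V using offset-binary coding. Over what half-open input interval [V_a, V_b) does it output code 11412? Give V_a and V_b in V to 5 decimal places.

[0.70752 V, 0.70774 V)

LSB = 3.6/2^14 = 219.73 µV.
V_a = V_low + 11412·LSB = 0.70752 V; V_b = V_low + 11413·LSB = 0.707739 V.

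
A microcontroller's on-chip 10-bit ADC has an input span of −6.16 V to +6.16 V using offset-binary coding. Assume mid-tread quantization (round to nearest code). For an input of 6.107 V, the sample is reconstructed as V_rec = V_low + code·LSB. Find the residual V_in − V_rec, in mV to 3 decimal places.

-4.875 mV

Step size: 12.32 V ÷ 2^10 = 12.031 mV.
(6.107 − (−6.16))/0.0120313 = 1019.5948; round gives code 1020.
Code 1020 maps back to (−6.16) + 1020×0.0120313 V = 6.111875 V.
Error = 6.107 − 6.111875 = -0.004875 V = -4.875 mV.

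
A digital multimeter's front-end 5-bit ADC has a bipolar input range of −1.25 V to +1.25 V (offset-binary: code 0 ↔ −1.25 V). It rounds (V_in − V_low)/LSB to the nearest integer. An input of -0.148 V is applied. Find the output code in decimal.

LSB = 2.5 V / 32 = 78.125 mV.
(V_in − V_low)/LSB = (-0.148 − (−1.25)) / 0.078125 = 14.106.
round(14.106) = 14.

code 14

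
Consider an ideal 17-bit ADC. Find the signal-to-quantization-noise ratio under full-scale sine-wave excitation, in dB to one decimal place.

SNR ≈ 6.02·N + 1.76 dB = 6.02·17 + 1.76 = 104.10 dB.

104.1 dB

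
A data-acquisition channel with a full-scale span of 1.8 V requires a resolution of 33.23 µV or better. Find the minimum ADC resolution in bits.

16 bits

Number of steps required ≥ 1.8 V / 33.23 µV = 54167.92.
Need 2^N ≥ 54167.92; 2^15 = 32768, 2^16 = 65536.
Minimum N = 16.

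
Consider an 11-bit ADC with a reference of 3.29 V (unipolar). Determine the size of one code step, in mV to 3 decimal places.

1.606 mV

Full-scale span = 3.29 V.
LSB = 3.29 / 2^11 = 3.29 / 2048 = 0.00160645 V = 1.606 mV.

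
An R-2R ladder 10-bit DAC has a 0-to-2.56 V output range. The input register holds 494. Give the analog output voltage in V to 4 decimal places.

1.2350 V

LSB = 2.56 V / 2^10 = 2.500 mV.
V_out = 0 + 494 × 0.0025 V = 1.235 V.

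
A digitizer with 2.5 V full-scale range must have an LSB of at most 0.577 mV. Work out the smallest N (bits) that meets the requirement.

13 bits

Number of steps required ≥ 2.5 V / 0.577 mV = 4332.76.
Need 2^N ≥ 4332.76; 2^12 = 4096, 2^13 = 8192.
Minimum N = 13.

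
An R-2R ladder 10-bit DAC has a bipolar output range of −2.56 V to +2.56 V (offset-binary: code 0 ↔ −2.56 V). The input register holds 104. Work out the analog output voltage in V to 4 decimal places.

-2.0400 V

LSB = 5.12 V / 2^10 = 5.000 mV.
V_out = (−2.56) + 104 × 0.005 V = -2.04 V.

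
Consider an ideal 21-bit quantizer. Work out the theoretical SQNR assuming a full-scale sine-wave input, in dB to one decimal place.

SNR ≈ 6.02·N + 1.76 dB = 6.02·21 + 1.76 = 128.18 dB.

128.2 dB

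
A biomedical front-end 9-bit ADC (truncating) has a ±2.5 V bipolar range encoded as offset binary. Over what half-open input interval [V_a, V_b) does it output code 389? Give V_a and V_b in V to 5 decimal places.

[1.29883 V, 1.30859 V)

LSB = 5/2^9 = 9.766 mV.
V_a = V_low + 389·LSB = 1.29883 V; V_b = V_low + 390·LSB = 1.30859 V.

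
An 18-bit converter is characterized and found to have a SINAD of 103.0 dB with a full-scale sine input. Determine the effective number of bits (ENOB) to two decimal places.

16.82 bits

ENOB = (SINAD − 1.76) / 6.02 = (103.0 − 1.76)/6.02 = 16.817.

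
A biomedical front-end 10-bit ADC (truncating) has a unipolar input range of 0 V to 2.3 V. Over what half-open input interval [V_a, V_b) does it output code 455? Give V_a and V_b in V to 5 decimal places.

LSB = 2.3/2^10 = 2.246 mV.
V_a = V_low + 455·LSB = 1.02197 V; V_b = V_low + 456·LSB = 1.02422 V.

[1.02197 V, 1.02422 V)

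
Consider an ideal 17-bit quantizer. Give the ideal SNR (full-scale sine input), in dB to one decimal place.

SNR ≈ 6.02·N + 1.76 dB = 6.02·17 + 1.76 = 104.10 dB.

104.1 dB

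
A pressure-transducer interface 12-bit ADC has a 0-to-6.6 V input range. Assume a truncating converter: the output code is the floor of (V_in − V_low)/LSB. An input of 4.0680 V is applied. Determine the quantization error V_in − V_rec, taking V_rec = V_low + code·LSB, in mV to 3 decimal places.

LSB = 6.6/2^12 = 1.611 mV.
(V_in − V_low)/LSB = (4.0680 − 0)/0.00161133 = 2524.6255 → code 2524 (floor).
Code 2524 maps back to 0 + 2524×0.00161133 V = 4.0669922 V.
Error = 4.0680 − 4.0669922 = 0.00100781 V = 1.008 mV.

1.008 mV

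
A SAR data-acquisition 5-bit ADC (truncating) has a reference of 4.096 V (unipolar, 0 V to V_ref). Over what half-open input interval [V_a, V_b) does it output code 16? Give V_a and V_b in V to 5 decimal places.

[2.04800 V, 2.17600 V)

LSB = 4.096/2^5 = 128.000 mV.
V_a = V_low + 16·LSB = 2.048 V; V_b = V_low + 17·LSB = 2.176 V.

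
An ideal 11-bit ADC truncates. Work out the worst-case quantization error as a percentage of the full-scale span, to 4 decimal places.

0.0488 %

Truncating → worst-case error = 1 LSB = V_FS/2^11, so 100/2048 = 0.0488281 % of full scale.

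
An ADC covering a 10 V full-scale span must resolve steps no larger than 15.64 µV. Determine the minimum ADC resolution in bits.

Number of steps required ≥ 10 V / 15.64 µV = 639386.19.
Need 2^N ≥ 639386.19; 2^19 = 524288, 2^20 = 1048576.
Minimum N = 20.

20 bits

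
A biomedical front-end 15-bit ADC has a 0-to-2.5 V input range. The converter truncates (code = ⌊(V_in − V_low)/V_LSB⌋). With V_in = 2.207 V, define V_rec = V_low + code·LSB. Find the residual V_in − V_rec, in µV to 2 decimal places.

LSB = 2.5/2^15 = 76.29 µV.
Scaled input = 28927.5904 LSBs, so code = 28927.
Code 28927 maps back to 0 + 28927×7.62939e-05 V = 2.206955 V.
Difference: 4.50439e-05 V → 45.04 µV.

45.04 µV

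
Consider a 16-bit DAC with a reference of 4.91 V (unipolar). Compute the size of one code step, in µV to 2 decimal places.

74.92 µV

Full-scale span = 4.91 V.
LSB = 4.91 / 2^16 = 4.91 / 65536 = 7.49207e-05 V = 74.92 µV.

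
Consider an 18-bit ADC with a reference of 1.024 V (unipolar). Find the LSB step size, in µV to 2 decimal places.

3.91 µV

Full-scale span = 1.024 V.
LSB = 1.024 / 2^18 = 1.024 / 262144 = 3.90625e-06 V = 3.91 µV.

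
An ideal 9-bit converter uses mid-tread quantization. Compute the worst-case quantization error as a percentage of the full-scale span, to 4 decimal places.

0.0977 %

Rounding → worst-case error = ½ LSB = V_FS/2^10, so 100/1024 = 0.0976562 % of full scale.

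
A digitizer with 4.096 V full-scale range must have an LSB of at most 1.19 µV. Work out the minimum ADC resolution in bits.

22 bits

Number of steps required ≥ 4.096 V / 1.19 µV = 3442016.81.
Need 2^N ≥ 3442016.81; 2^21 = 2097152, 2^22 = 4194304.
Minimum N = 22.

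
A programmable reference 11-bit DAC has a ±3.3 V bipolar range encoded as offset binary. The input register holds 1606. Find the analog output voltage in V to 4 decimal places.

1.8756 V

LSB = 6.6 V / 2^11 = 3.223 mV.
V_out = (−3.3) + 1606 × 0.00322266 V = 1.87559 V.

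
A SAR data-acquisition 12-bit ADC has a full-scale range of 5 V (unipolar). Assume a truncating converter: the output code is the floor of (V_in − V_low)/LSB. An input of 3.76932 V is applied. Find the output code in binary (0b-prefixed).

code 0b110000001111 (decimal 3087)

LSB = 5 V / 4096 = 1.221 mV.
(3.76932 − 0) / 0.0012207 = 3087.827 LSBs.
Floor → code 3087.
In binary (0b-prefixed): 0b110000001111.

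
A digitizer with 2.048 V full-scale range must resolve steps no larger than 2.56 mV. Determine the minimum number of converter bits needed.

Number of steps required ≥ 2.048 V / 2.56 mV = 800.00.
Need 2^N ≥ 800.00; 2^9 = 512, 2^10 = 1024.
Minimum N = 10.

10 bits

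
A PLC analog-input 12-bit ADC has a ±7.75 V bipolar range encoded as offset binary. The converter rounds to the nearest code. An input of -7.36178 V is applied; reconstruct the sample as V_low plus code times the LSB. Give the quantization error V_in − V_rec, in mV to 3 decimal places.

-1.551 mV

One LSB is 15.5 V / 4096 = 3.784 mV.
Scaled input = 102.5903 LSBs, so code = 103.
Code 103 maps back to (−7.75) + 103×0.00378418 V = -7.3602295 V.
Difference: -0.00155051 V → -1.551 mV.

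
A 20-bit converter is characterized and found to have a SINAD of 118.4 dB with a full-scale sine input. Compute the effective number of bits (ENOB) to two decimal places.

19.38 bits

ENOB = (SINAD − 1.76) / 6.02 = (118.4 − 1.76)/6.02 = 19.375.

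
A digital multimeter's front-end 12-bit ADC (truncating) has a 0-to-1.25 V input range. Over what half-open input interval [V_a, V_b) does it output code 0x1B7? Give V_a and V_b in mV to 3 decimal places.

LSB = 1.25/2^12 = 305.18 µV.
Code 0x1B7 = 439 decimal.
V_a = V_low + 439·LSB = 0.133972 V; V_b = V_low + 440·LSB = 0.134277 V.

[133.972 mV, 134.277 mV)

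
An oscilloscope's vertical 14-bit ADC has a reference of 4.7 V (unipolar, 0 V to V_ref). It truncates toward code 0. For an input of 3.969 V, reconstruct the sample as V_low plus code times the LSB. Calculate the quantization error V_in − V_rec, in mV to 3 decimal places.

One LSB is 4.7 V / 16384 = 286.87 µV.
(V_in − V_low)/LSB = (3.969 − 0)/0.000286865 = 13835.7651 → code 13835 (floor).
V_rec = 0 + 13835·0.000286865 = 3.9687805 V.
Difference: 0.000219482 V → 0.219 mV.

0.219 mV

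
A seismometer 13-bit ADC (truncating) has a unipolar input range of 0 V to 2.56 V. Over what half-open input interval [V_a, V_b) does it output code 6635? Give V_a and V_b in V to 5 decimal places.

[2.07344 V, 2.07375 V)

LSB = 2.56/2^13 = 312.50 µV.
V_a = V_low + 6635·LSB = 2.07344 V; V_b = V_low + 6636·LSB = 2.07375 V.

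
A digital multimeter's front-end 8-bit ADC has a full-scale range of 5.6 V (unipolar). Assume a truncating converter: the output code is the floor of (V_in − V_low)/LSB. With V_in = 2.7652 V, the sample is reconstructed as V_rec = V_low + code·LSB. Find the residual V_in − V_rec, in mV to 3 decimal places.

8.950 mV

One LSB is 5.6 V / 256 = 21.875 mV.
Scaled input = 126.4091 LSBs, so code = 126.
Code 126 maps back to 0 + 126×0.021875 V = 2.75625 V.
Error = 2.7652 − 2.75625 = 0.00895 V = 8.950 mV.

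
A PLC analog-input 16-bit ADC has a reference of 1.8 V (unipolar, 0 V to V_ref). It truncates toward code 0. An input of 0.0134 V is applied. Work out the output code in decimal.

Full-scale span = 1.8 V; LSB = 1.8/2^16 = 27.47 µV.
(0.0134 − 0) / 2.74658e-05 = 487.879 LSBs.
Floor → code 487.

code 487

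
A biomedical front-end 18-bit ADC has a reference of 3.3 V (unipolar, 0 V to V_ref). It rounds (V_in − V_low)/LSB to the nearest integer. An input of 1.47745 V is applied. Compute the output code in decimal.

Full-scale span = 3.3 V; LSB = 3.3/2^18 = 12.59 µV.
(1.47745 − 0) / 1.25885e-05 = 117365.046 LSBs.
Round → code 117365.

code 117365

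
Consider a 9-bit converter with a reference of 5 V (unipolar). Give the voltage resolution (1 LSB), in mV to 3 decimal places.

Full-scale span = 5 V.
LSB = 5 / 2^9 = 5 / 512 = 0.00976562 V = 9.766 mV.

9.766 mV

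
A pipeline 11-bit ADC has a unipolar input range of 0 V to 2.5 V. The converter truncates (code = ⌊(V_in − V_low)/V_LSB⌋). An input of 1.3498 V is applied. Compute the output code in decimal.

With 2048 levels over 2.5 V, one step is 1.221 mV.
(V_in − V_low)/LSB = (1.3498 − 0) / 0.0012207 = 1105.756.
So the output code is 1105.

code 1105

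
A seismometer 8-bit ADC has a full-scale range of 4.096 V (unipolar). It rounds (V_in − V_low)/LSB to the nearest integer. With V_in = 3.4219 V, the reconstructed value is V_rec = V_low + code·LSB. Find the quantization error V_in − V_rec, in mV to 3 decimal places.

LSB = 4.096/2^8 = 16.000 mV.
(V_in − V_low)/LSB = (3.4219 − 0)/0.016 = 213.8688 → code 214 (round).
Reconstructed: 3.424 V.
V_in − V_rec = -0.0021 V = -2.100 mV.

-2.100 mV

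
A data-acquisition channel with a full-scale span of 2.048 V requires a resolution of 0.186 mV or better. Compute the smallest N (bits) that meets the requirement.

Number of steps required ≥ 2.048 V / 0.186 mV = 11010.75.
Need 2^N ≥ 11010.75; 2^13 = 8192, 2^14 = 16384.
Minimum N = 14.

14 bits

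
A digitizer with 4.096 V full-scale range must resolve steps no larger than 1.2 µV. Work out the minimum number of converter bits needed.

Number of steps required ≥ 4.096 V / 1.2 µV = 3413333.33.
Need 2^N ≥ 3413333.33; 2^21 = 2097152, 2^22 = 4194304.
Minimum N = 22.

22 bits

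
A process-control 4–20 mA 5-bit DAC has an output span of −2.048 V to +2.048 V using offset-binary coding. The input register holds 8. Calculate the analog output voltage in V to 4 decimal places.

-1.0240 V

LSB = 4.096 V / 2^5 = 128.000 mV.
V_out = (−2.048) + 8 × 0.128 V = -1.024 V.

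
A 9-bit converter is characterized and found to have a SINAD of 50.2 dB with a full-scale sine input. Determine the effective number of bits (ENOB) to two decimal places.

ENOB = (SINAD − 1.76) / 6.02 = (50.2 − 1.76)/6.02 = 8.047.

8.05 bits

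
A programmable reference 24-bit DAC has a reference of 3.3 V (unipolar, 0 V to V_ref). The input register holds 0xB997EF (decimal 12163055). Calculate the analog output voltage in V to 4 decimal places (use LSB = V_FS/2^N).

2.3924 V

LSB = 3.3 V / 2^24 = 0.20 µV.
Code 0xB997EF = 12163055 decimal.
V_out = 0 + 12163055 × 1.96695e-07 V = 2.39242 V.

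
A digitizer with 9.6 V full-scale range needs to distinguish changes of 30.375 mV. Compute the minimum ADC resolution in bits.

9 bits

Number of steps required ≥ 9.6 V / 30.375 mV = 316.05.
Need 2^N ≥ 316.05; 2^8 = 256, 2^9 = 512.
Minimum N = 9.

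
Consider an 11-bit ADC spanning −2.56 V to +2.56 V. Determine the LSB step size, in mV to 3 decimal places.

Full-scale span = 5.12 V.
LSB = 5.12 / 2^11 = 5.12 / 2048 = 0.0025 V = 2.500 mV.

2.500 mV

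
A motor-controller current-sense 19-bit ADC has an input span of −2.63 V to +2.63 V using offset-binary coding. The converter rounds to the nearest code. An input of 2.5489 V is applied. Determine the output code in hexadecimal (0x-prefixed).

Full-scale span = 5.26 V; LSB = 5.26/2^19 = 10.03 µV.
(V_in − V_low)/LSB = (2.5489 − (−2.63)) / 1.00327e-05 = 516204.396.
So the output code is 516204.
In hexadecimal (0x-prefixed): 0x7E06C.

code 0x7E06C (decimal 516204)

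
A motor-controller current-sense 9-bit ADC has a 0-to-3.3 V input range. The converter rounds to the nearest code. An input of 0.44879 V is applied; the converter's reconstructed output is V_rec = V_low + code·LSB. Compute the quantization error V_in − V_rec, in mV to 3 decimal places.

-2.382 mV

Step size: 3.3 V ÷ 2^9 = 6.445 mV.
(0.44879 − 0)/0.00644531 = 69.6304; round gives code 70.
Reconstructed: 0.45117188 V.
V_in − V_rec = -0.00238187 V = -2.382 mV.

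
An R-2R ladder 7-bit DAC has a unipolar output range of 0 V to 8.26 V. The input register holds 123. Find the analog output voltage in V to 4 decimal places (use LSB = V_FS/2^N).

LSB = 8.26 V / 2^7 = 64.531 mV.
V_out = 0 + 123 × 0.0645312 V = 7.93734 V.

7.9373 V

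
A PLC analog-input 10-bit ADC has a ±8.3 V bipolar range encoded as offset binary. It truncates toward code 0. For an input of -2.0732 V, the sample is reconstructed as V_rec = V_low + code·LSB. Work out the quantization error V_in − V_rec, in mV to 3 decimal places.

LSB = 16.6/2^10 = 16.211 mV.
(V_in − V_low)/LSB = (-2.0732 − (−8.3))/0.0162109 = 384.1110 → code 384 (floor).
Code 384 maps back to (−8.3) + 384×0.0162109 V = -2.075 V.
Difference: 0.0018 V → 1.800 mV.

1.800 mV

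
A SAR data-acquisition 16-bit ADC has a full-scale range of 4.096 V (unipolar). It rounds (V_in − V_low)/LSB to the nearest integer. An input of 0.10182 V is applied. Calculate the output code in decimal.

code 1629

LSB = 4.096 V / 65536 = 62.50 µV.
(V_in − V_low)/LSB = (0.10182 − 0) / 6.25e-05 = 1629.120.
Round → code 1629.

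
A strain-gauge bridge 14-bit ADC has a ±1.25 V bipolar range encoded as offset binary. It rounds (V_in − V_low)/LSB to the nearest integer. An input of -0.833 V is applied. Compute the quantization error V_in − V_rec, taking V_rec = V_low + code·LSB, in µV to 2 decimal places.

One LSB is 2.5 V / 16384 = 152.59 µV.
(V_in − V_low)/LSB = (-0.833 − (−1.25))/0.000152588 = 2732.8512 → code 2733 (round).
Code 2733 maps back to (−1.25) + 2733×0.000152588 V = -0.83297729 V.
V_in − V_rec = -2.27051e-05 V = -22.71 µV.

-22.71 µV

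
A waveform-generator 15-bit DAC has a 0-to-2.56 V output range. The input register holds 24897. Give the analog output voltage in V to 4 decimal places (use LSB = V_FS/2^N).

1.9451 V

LSB = 2.56 V / 2^15 = 78.12 µV.
V_out = 0 + 24897 × 7.8125e-05 V = 1.94508 V.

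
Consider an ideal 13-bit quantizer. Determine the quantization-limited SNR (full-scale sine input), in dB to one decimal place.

SNR ≈ 6.02·N + 1.76 dB = 6.02·13 + 1.76 = 80.02 dB.

80.0 dB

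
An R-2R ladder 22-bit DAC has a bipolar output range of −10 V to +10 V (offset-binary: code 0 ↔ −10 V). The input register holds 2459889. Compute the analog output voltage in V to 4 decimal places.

LSB = 20 V / 2^22 = 4.77 µV.
V_out = (−10) + 2459889 × 4.76837e-06 V = 1.72966 V.

1.7297 V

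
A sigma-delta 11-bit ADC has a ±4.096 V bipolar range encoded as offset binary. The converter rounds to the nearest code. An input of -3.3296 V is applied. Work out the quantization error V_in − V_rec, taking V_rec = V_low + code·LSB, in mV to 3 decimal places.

Step size: 8.192 V ÷ 2^11 = 4.000 mV.
(V_in − V_low)/LSB = (-3.3296 − (−4.096))/0.004 = 191.6000 → code 192 (round).
V_rec = (−4.096) + 192·0.004 = -3.328 V.
Difference: -0.0016 V → -1.600 mV.

-1.600 mV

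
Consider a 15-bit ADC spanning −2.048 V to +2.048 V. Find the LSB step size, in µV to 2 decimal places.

Full-scale span = 4.096 V.
LSB = 4.096 / 2^15 = 4.096 / 32768 = 0.000125 V = 125.00 µV.

125.00 µV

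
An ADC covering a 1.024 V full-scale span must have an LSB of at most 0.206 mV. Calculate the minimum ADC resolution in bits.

13 bits

Number of steps required ≥ 1.024 V / 0.206 mV = 4970.87.
Need 2^N ≥ 4970.87; 2^12 = 4096, 2^13 = 8192.
Minimum N = 13.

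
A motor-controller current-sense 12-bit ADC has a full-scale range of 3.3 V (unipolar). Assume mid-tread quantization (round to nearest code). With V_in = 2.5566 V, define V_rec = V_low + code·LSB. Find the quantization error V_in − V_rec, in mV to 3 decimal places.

One LSB is 3.3 V / 4096 = 0.806 mV.
(2.5566 − 0)/0.000805664 = 3173.2829; round gives code 3173.
Reconstructed: 2.5563721 V.
Error = 2.5566 − 2.5563721 = 0.00022793 V = 0.228 mV.

0.228 mV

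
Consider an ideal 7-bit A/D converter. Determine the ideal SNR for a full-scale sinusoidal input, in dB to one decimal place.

SNR ≈ 6.02·N + 1.76 dB = 6.02·7 + 1.76 = 43.90 dB.

43.9 dB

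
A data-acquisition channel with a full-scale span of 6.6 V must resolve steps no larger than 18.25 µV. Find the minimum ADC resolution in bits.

19 bits

Number of steps required ≥ 6.6 V / 18.25 µV = 361643.84.
Need 2^N ≥ 361643.84; 2^18 = 262144, 2^19 = 524288.
Minimum N = 19.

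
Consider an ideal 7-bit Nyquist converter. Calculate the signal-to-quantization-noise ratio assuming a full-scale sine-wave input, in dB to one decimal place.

SNR ≈ 6.02·N + 1.76 dB = 6.02·7 + 1.76 = 43.90 dB.

43.9 dB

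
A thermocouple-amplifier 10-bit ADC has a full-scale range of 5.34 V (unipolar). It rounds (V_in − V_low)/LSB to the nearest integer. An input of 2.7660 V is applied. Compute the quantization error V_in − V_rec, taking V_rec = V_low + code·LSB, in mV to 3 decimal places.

Step size: 5.34 V ÷ 2^10 = 5.215 mV.
Scaled input = 530.4090 LSBs, so code = 530.
V_rec = 0 + 530·0.00521484 = 2.7638672 V.
V_in − V_rec = 0.00213281 V = 2.133 mV.

2.133 mV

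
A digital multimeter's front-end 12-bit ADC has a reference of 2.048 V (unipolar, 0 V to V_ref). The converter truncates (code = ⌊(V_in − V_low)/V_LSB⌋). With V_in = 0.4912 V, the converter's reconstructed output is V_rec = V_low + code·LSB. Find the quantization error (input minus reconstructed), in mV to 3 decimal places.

0.200 mV

LSB = 2.048/2^12 = 0.500 mV.
(V_in − V_low)/LSB = (0.4912 − 0)/0.0005 = 982.4000 → code 982 (floor).
Code 982 maps back to 0 + 982×0.0005 V = 0.491 V.
V_in − V_rec = 0.0002 V = 0.200 mV.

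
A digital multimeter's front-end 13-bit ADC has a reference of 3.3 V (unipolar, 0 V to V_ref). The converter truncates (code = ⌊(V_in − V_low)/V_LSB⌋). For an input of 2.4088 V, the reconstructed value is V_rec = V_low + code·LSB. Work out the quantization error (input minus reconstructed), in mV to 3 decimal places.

One LSB is 3.3 V / 8192 = 402.83 µV.
(V_in − V_low)/LSB = (2.4088 − 0)/0.000402832 = 5979.6635 → code 5979 (floor).
Reconstructed: 2.4085327 V.
Difference: 0.000267285 V → 0.267 mV.

0.267 mV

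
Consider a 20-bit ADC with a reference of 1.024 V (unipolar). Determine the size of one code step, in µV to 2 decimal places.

Full-scale span = 1.024 V.
LSB = 1.024 / 2^20 = 1.024 / 1048576 = 9.76563e-07 V = 0.98 µV.

0.98 µV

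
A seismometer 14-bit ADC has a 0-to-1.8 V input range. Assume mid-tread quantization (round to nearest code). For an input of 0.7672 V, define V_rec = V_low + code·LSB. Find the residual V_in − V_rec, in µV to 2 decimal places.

24.71 µV

Step size: 1.8 V ÷ 2^14 = 109.86 µV.
(V_in − V_low)/LSB = (0.7672 − 0)/0.000109863 = 6983.2249 → code 6983 (round).
Reconstructed: 0.76717529 V.
Difference: 2.4707e-05 V → 24.71 µV.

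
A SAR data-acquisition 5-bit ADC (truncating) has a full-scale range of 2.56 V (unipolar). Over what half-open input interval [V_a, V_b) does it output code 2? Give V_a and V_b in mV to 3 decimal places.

LSB = 2.56/2^5 = 80.000 mV.
V_a = V_low + 2·LSB = 0.16 V; V_b = V_low + 3·LSB = 0.24 V.

[160.000 mV, 240.000 mV)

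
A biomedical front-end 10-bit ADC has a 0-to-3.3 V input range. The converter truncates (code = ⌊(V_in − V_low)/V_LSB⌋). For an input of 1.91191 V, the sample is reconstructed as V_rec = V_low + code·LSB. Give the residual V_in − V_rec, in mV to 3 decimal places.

0.875 mV

Step size: 3.3 V ÷ 2^10 = 3.223 mV.
(1.91191 − 0)/0.00322266 = 593.2715; ⌊·⌋ gives code 593.
Code 593 maps back to 0 + 593×0.00322266 V = 1.9110352 V.
V_in − V_rec = 0.000874844 V = 0.875 mV.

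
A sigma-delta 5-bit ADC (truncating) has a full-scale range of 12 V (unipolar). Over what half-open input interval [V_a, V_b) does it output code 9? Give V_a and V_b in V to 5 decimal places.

[3.37500 V, 3.75000 V)

LSB = 12/2^5 = 375.000 mV.
V_a = V_low + 9·LSB = 3.375 V; V_b = V_low + 10·LSB = 3.75 V.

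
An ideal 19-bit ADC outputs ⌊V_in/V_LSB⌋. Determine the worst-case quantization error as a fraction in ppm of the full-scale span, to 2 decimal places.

Truncating → worst-case error = 1 LSB = V_FS/2^19, so 1e+06/524288 = 1.90735 ppm of full scale.

1.91 ppm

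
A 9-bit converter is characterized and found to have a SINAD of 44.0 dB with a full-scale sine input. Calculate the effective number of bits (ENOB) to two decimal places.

7.02 bits

ENOB = (SINAD − 1.76) / 6.02 = (44.0 − 1.76)/6.02 = 7.017.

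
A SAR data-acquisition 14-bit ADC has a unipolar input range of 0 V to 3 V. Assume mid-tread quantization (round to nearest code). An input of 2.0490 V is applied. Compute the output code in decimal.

code 11190

LSB = 3 V / 16384 = 183.11 µV.
(2.0490 − 0) / 0.000183105 = 11190.272 LSBs.
So the output code is 11190.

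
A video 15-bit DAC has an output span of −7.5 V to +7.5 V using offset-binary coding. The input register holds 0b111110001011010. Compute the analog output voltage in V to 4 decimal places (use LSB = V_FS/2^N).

7.0724 V

LSB = 15 V / 2^15 = 457.76 µV.
Code 0b111110001011010 = 31834 decimal.
V_out = (−7.5) + 31834 × 0.000457764 V = 7.07245 V.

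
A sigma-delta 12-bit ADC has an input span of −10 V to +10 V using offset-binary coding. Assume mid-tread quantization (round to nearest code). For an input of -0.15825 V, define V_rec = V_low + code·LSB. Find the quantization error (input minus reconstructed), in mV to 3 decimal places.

LSB = 20/2^12 = 4.883 mV.
(V_in − V_low)/LSB = (-0.15825 − (−10))/0.00488281 = 2015.5904 → code 2016 (round).
Reconstructed: -0.15625 V.
Error = -0.15825 − (−0.15625) = -0.002 V = -2.000 mV.

-2.000 mV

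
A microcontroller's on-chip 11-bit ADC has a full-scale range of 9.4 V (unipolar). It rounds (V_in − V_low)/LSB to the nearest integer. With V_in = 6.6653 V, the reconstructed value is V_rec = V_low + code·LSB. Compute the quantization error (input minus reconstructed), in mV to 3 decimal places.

Step size: 9.4 V ÷ 2^11 = 4.590 mV.
(6.6653 − 0)/0.00458984 = 1452.1845; round gives code 1452.
Reconstructed: 6.6644531 V.
V_in − V_rec = 0.000846875 V = 0.847 mV.

0.847 mV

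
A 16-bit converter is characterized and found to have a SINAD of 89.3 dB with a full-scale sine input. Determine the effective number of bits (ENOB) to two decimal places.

ENOB = (SINAD − 1.76) / 6.02 = (89.3 − 1.76)/6.02 = 14.542.

14.54 bits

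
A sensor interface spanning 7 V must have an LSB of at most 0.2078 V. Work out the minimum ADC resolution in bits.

6 bits

Number of steps required ≥ 7 V / 0.2078 V = 33.69.
Need 2^N ≥ 33.69; 2^5 = 32, 2^6 = 64.
Minimum N = 6.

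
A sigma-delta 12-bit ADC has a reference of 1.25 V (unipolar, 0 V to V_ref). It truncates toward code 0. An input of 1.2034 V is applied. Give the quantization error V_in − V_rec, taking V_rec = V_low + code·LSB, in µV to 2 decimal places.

91.89 µV

Step size: 1.25 V ÷ 2^12 = 305.18 µV.
(V_in − V_low)/LSB = (1.2034 − 0)/0.000305176 = 3943.3011 → code 3943 (floor).
Code 3943 maps back to 0 + 3943×0.000305176 V = 1.2033081 V.
V_in − V_rec = 9.18945e-05 V = 91.89 µV.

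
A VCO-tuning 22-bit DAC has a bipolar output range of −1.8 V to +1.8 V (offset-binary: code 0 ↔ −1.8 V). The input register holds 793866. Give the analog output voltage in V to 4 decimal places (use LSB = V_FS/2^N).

-1.1186 V

LSB = 3.6 V / 2^22 = 0.86 µV.
V_out = (−1.8) + 793866 × 8.58307e-07 V = -1.11862 V.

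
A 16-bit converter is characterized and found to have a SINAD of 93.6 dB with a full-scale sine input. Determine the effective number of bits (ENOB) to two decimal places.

ENOB = (SINAD − 1.76) / 6.02 = (93.6 − 1.76)/6.02 = 15.256.

15.26 bits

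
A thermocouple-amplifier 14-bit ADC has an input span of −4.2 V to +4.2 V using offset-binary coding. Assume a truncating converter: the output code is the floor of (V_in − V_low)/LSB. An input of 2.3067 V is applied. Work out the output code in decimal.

code 12691

With 16384 levels over 8.4 V, one step is 0.513 mV.
(V_in − V_low)/LSB = (2.3067 − (−4.2)) / 0.000512695 = 12691.163.
Floor → code 12691.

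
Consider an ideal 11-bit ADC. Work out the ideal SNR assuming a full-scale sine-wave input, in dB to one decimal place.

SNR ≈ 6.02·N + 1.76 dB = 6.02·11 + 1.76 = 67.98 dB.

68.0 dB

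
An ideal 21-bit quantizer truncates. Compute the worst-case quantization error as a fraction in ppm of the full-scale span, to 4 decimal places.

Truncating → worst-case error = 1 LSB = V_FS/2^21, so 1e+06/2097152 = 0.476837 ppm of full scale.

0.4768 ppm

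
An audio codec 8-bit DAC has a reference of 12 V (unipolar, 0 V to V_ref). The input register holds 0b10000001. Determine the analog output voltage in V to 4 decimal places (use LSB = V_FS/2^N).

LSB = 12 V / 2^8 = 46.875 mV.
Code 0b10000001 = 129 decimal.
V_out = 0 + 129 × 0.046875 V = 6.04688 V.

6.0469 V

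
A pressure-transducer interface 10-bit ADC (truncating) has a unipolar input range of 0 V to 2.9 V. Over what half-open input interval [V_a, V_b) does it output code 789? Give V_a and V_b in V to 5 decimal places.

[2.23447 V, 2.23730 V)

LSB = 2.9/2^10 = 2.832 mV.
V_a = V_low + 789·LSB = 2.23447 V; V_b = V_low + 790·LSB = 2.2373 V.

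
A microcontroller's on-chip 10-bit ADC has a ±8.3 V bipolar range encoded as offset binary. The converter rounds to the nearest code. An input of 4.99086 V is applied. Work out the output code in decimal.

Full-scale span = 16.6 V; LSB = 16.6/2^10 = 16.211 mV.
Input sits at 819.870 steps above V_low.
round(819.870) = 820.

code 820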